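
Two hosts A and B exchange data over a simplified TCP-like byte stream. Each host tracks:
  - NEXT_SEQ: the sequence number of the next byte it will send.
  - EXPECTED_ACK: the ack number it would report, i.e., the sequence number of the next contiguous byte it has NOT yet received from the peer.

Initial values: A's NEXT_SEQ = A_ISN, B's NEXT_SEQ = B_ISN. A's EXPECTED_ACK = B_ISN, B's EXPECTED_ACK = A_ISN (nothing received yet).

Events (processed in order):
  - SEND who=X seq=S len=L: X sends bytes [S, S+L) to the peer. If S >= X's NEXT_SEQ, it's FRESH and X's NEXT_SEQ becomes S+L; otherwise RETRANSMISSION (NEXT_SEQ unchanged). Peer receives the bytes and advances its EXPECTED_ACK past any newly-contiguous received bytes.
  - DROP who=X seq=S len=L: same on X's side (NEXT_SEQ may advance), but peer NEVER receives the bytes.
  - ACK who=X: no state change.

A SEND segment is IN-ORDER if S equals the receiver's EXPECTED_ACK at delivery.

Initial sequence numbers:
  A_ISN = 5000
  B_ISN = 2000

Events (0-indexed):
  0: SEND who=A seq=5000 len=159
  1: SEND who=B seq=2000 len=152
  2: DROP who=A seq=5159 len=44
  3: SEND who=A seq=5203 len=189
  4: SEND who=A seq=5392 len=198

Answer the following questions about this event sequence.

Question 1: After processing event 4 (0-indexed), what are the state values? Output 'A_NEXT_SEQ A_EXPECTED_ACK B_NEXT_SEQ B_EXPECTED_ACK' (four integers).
After event 0: A_seq=5159 A_ack=2000 B_seq=2000 B_ack=5159
After event 1: A_seq=5159 A_ack=2152 B_seq=2152 B_ack=5159
After event 2: A_seq=5203 A_ack=2152 B_seq=2152 B_ack=5159
After event 3: A_seq=5392 A_ack=2152 B_seq=2152 B_ack=5159
After event 4: A_seq=5590 A_ack=2152 B_seq=2152 B_ack=5159

5590 2152 2152 5159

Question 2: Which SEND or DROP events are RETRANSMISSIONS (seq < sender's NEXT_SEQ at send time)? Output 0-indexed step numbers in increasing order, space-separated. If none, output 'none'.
Answer: none

Derivation:
Step 0: SEND seq=5000 -> fresh
Step 1: SEND seq=2000 -> fresh
Step 2: DROP seq=5159 -> fresh
Step 3: SEND seq=5203 -> fresh
Step 4: SEND seq=5392 -> fresh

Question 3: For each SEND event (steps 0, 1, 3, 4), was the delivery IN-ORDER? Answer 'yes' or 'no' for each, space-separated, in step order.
Answer: yes yes no no

Derivation:
Step 0: SEND seq=5000 -> in-order
Step 1: SEND seq=2000 -> in-order
Step 3: SEND seq=5203 -> out-of-order
Step 4: SEND seq=5392 -> out-of-order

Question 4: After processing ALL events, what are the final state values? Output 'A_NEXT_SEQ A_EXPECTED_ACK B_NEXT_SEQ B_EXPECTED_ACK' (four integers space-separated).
Answer: 5590 2152 2152 5159

Derivation:
After event 0: A_seq=5159 A_ack=2000 B_seq=2000 B_ack=5159
After event 1: A_seq=5159 A_ack=2152 B_seq=2152 B_ack=5159
After event 2: A_seq=5203 A_ack=2152 B_seq=2152 B_ack=5159
After event 3: A_seq=5392 A_ack=2152 B_seq=2152 B_ack=5159
After event 4: A_seq=5590 A_ack=2152 B_seq=2152 B_ack=5159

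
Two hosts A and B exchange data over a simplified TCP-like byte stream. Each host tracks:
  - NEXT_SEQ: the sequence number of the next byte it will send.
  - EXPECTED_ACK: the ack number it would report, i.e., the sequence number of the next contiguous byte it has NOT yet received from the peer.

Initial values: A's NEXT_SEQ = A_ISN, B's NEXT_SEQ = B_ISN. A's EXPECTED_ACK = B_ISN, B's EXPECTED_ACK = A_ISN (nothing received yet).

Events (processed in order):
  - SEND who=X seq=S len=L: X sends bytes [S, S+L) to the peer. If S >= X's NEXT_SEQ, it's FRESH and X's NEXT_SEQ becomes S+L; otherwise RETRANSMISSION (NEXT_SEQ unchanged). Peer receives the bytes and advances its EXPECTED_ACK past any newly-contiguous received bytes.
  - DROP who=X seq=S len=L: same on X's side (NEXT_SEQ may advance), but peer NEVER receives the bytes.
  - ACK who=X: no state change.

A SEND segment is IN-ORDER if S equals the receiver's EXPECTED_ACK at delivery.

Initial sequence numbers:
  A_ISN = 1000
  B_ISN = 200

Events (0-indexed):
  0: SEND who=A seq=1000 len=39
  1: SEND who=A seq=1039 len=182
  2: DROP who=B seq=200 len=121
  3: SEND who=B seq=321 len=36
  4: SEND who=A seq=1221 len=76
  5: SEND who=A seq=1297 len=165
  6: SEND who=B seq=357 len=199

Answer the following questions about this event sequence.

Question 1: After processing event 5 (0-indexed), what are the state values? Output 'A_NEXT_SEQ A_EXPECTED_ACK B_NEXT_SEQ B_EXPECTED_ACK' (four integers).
After event 0: A_seq=1039 A_ack=200 B_seq=200 B_ack=1039
After event 1: A_seq=1221 A_ack=200 B_seq=200 B_ack=1221
After event 2: A_seq=1221 A_ack=200 B_seq=321 B_ack=1221
After event 3: A_seq=1221 A_ack=200 B_seq=357 B_ack=1221
After event 4: A_seq=1297 A_ack=200 B_seq=357 B_ack=1297
After event 5: A_seq=1462 A_ack=200 B_seq=357 B_ack=1462

1462 200 357 1462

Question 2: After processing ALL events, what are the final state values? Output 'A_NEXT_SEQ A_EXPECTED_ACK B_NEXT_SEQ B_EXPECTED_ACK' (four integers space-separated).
Answer: 1462 200 556 1462

Derivation:
After event 0: A_seq=1039 A_ack=200 B_seq=200 B_ack=1039
After event 1: A_seq=1221 A_ack=200 B_seq=200 B_ack=1221
After event 2: A_seq=1221 A_ack=200 B_seq=321 B_ack=1221
After event 3: A_seq=1221 A_ack=200 B_seq=357 B_ack=1221
After event 4: A_seq=1297 A_ack=200 B_seq=357 B_ack=1297
After event 5: A_seq=1462 A_ack=200 B_seq=357 B_ack=1462
After event 6: A_seq=1462 A_ack=200 B_seq=556 B_ack=1462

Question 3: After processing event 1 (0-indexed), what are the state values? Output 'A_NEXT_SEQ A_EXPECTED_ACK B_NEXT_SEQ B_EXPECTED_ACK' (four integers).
After event 0: A_seq=1039 A_ack=200 B_seq=200 B_ack=1039
After event 1: A_seq=1221 A_ack=200 B_seq=200 B_ack=1221

1221 200 200 1221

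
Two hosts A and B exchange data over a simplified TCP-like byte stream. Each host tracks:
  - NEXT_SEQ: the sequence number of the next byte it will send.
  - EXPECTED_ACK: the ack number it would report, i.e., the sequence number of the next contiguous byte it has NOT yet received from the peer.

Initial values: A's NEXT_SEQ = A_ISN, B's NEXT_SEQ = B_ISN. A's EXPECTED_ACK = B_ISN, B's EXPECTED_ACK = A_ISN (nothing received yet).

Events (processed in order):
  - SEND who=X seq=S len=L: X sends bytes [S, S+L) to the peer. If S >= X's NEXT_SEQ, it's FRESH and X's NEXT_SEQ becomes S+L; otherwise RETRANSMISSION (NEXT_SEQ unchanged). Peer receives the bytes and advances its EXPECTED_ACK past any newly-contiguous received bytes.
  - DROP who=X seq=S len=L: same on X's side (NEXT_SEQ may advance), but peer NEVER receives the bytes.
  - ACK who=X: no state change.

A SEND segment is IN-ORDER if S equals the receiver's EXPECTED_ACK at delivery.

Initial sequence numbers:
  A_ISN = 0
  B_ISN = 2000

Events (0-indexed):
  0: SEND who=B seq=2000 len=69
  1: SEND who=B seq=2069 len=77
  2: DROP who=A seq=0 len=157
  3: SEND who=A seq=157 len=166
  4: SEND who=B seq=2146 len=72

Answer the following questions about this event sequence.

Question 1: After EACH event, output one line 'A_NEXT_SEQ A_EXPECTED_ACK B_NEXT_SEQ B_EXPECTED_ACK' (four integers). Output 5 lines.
0 2069 2069 0
0 2146 2146 0
157 2146 2146 0
323 2146 2146 0
323 2218 2218 0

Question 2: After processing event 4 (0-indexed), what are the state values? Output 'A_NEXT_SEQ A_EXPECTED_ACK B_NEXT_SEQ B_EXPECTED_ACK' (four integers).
After event 0: A_seq=0 A_ack=2069 B_seq=2069 B_ack=0
After event 1: A_seq=0 A_ack=2146 B_seq=2146 B_ack=0
After event 2: A_seq=157 A_ack=2146 B_seq=2146 B_ack=0
After event 3: A_seq=323 A_ack=2146 B_seq=2146 B_ack=0
After event 4: A_seq=323 A_ack=2218 B_seq=2218 B_ack=0

323 2218 2218 0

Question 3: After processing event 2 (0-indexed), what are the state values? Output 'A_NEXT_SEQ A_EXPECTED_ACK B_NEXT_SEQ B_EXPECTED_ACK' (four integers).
After event 0: A_seq=0 A_ack=2069 B_seq=2069 B_ack=0
After event 1: A_seq=0 A_ack=2146 B_seq=2146 B_ack=0
After event 2: A_seq=157 A_ack=2146 B_seq=2146 B_ack=0

157 2146 2146 0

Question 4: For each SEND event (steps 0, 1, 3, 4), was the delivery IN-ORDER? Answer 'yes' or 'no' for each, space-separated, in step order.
Step 0: SEND seq=2000 -> in-order
Step 1: SEND seq=2069 -> in-order
Step 3: SEND seq=157 -> out-of-order
Step 4: SEND seq=2146 -> in-order

Answer: yes yes no yes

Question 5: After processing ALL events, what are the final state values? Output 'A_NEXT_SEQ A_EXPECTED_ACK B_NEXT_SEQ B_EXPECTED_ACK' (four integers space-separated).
Answer: 323 2218 2218 0

Derivation:
After event 0: A_seq=0 A_ack=2069 B_seq=2069 B_ack=0
After event 1: A_seq=0 A_ack=2146 B_seq=2146 B_ack=0
After event 2: A_seq=157 A_ack=2146 B_seq=2146 B_ack=0
After event 3: A_seq=323 A_ack=2146 B_seq=2146 B_ack=0
After event 4: A_seq=323 A_ack=2218 B_seq=2218 B_ack=0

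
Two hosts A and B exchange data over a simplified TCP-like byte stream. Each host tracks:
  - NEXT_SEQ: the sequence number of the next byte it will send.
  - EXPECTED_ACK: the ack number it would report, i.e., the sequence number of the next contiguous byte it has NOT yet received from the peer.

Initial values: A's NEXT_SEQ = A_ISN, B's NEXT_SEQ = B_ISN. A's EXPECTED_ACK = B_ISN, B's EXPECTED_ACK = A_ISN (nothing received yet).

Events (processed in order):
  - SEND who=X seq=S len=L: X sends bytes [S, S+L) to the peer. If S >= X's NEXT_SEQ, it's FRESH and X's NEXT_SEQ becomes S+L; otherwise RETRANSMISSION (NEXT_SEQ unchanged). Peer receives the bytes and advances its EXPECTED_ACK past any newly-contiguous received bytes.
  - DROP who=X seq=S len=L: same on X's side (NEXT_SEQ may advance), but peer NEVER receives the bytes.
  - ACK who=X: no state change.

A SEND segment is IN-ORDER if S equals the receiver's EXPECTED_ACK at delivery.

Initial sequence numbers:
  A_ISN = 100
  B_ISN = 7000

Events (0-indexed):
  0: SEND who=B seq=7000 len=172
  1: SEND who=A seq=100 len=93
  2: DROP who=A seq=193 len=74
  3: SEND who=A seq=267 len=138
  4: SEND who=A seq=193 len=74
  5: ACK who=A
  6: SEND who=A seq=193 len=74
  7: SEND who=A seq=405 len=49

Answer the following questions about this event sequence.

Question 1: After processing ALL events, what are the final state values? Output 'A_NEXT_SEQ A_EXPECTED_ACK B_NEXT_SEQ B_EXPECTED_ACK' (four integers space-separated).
After event 0: A_seq=100 A_ack=7172 B_seq=7172 B_ack=100
After event 1: A_seq=193 A_ack=7172 B_seq=7172 B_ack=193
After event 2: A_seq=267 A_ack=7172 B_seq=7172 B_ack=193
After event 3: A_seq=405 A_ack=7172 B_seq=7172 B_ack=193
After event 4: A_seq=405 A_ack=7172 B_seq=7172 B_ack=405
After event 5: A_seq=405 A_ack=7172 B_seq=7172 B_ack=405
After event 6: A_seq=405 A_ack=7172 B_seq=7172 B_ack=405
After event 7: A_seq=454 A_ack=7172 B_seq=7172 B_ack=454

Answer: 454 7172 7172 454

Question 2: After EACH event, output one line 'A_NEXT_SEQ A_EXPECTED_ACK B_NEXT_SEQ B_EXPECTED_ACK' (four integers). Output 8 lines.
100 7172 7172 100
193 7172 7172 193
267 7172 7172 193
405 7172 7172 193
405 7172 7172 405
405 7172 7172 405
405 7172 7172 405
454 7172 7172 454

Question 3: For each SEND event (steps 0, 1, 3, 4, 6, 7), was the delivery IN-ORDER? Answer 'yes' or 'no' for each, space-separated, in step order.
Step 0: SEND seq=7000 -> in-order
Step 1: SEND seq=100 -> in-order
Step 3: SEND seq=267 -> out-of-order
Step 4: SEND seq=193 -> in-order
Step 6: SEND seq=193 -> out-of-order
Step 7: SEND seq=405 -> in-order

Answer: yes yes no yes no yes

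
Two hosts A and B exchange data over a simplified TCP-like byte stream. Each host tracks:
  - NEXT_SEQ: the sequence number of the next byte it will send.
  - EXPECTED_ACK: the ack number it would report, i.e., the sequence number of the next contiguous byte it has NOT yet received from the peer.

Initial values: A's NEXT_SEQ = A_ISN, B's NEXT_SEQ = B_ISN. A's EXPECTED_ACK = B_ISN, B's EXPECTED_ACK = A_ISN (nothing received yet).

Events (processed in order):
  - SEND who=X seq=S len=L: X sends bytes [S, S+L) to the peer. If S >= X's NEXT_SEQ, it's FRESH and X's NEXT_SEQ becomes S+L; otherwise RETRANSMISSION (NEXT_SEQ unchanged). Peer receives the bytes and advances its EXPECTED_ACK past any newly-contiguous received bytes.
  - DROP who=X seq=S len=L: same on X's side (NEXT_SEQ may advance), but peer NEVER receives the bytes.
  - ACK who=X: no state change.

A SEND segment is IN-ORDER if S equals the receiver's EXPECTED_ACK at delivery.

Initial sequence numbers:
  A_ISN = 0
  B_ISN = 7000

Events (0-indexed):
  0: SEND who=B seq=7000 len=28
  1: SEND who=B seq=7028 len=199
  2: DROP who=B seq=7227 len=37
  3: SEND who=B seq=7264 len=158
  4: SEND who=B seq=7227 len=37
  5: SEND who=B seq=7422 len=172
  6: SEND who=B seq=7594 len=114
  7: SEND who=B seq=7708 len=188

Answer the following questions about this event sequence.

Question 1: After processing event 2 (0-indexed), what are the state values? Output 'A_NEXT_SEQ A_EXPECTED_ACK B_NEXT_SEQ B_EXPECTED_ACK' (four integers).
After event 0: A_seq=0 A_ack=7028 B_seq=7028 B_ack=0
After event 1: A_seq=0 A_ack=7227 B_seq=7227 B_ack=0
After event 2: A_seq=0 A_ack=7227 B_seq=7264 B_ack=0

0 7227 7264 0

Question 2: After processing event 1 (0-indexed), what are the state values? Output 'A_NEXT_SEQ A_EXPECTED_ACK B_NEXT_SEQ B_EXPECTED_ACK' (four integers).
After event 0: A_seq=0 A_ack=7028 B_seq=7028 B_ack=0
After event 1: A_seq=0 A_ack=7227 B_seq=7227 B_ack=0

0 7227 7227 0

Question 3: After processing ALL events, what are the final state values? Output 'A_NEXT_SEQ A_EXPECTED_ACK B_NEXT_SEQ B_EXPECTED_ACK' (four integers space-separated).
After event 0: A_seq=0 A_ack=7028 B_seq=7028 B_ack=0
After event 1: A_seq=0 A_ack=7227 B_seq=7227 B_ack=0
After event 2: A_seq=0 A_ack=7227 B_seq=7264 B_ack=0
After event 3: A_seq=0 A_ack=7227 B_seq=7422 B_ack=0
After event 4: A_seq=0 A_ack=7422 B_seq=7422 B_ack=0
After event 5: A_seq=0 A_ack=7594 B_seq=7594 B_ack=0
After event 6: A_seq=0 A_ack=7708 B_seq=7708 B_ack=0
After event 7: A_seq=0 A_ack=7896 B_seq=7896 B_ack=0

Answer: 0 7896 7896 0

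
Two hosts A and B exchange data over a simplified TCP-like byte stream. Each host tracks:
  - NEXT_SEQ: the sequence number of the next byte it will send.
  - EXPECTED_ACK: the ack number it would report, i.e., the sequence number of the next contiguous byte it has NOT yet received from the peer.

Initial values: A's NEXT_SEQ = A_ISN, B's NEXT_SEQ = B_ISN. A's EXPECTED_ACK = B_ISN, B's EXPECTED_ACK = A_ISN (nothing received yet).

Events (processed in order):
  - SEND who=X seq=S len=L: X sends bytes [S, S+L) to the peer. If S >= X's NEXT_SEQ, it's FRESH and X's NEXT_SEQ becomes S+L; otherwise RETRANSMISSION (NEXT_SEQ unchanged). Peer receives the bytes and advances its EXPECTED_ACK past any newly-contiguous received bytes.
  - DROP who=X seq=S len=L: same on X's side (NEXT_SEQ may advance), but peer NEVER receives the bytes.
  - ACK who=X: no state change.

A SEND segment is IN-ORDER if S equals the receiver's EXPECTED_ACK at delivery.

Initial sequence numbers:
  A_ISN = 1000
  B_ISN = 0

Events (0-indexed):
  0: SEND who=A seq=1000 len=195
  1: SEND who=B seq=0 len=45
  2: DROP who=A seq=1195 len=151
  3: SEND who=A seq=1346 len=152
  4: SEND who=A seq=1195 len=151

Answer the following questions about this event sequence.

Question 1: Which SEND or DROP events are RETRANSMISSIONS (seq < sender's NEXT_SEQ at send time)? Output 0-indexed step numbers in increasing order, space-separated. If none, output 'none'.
Step 0: SEND seq=1000 -> fresh
Step 1: SEND seq=0 -> fresh
Step 2: DROP seq=1195 -> fresh
Step 3: SEND seq=1346 -> fresh
Step 4: SEND seq=1195 -> retransmit

Answer: 4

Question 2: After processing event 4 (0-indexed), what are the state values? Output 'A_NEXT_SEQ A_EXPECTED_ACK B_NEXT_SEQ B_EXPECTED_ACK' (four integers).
After event 0: A_seq=1195 A_ack=0 B_seq=0 B_ack=1195
After event 1: A_seq=1195 A_ack=45 B_seq=45 B_ack=1195
After event 2: A_seq=1346 A_ack=45 B_seq=45 B_ack=1195
After event 3: A_seq=1498 A_ack=45 B_seq=45 B_ack=1195
After event 4: A_seq=1498 A_ack=45 B_seq=45 B_ack=1498

1498 45 45 1498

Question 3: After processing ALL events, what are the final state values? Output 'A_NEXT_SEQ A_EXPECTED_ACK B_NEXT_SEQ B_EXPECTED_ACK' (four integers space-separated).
After event 0: A_seq=1195 A_ack=0 B_seq=0 B_ack=1195
After event 1: A_seq=1195 A_ack=45 B_seq=45 B_ack=1195
After event 2: A_seq=1346 A_ack=45 B_seq=45 B_ack=1195
After event 3: A_seq=1498 A_ack=45 B_seq=45 B_ack=1195
After event 4: A_seq=1498 A_ack=45 B_seq=45 B_ack=1498

Answer: 1498 45 45 1498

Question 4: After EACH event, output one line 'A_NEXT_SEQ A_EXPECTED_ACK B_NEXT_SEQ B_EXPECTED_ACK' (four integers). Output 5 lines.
1195 0 0 1195
1195 45 45 1195
1346 45 45 1195
1498 45 45 1195
1498 45 45 1498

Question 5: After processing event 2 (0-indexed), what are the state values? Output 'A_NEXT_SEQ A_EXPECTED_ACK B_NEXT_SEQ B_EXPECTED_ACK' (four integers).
After event 0: A_seq=1195 A_ack=0 B_seq=0 B_ack=1195
After event 1: A_seq=1195 A_ack=45 B_seq=45 B_ack=1195
After event 2: A_seq=1346 A_ack=45 B_seq=45 B_ack=1195

1346 45 45 1195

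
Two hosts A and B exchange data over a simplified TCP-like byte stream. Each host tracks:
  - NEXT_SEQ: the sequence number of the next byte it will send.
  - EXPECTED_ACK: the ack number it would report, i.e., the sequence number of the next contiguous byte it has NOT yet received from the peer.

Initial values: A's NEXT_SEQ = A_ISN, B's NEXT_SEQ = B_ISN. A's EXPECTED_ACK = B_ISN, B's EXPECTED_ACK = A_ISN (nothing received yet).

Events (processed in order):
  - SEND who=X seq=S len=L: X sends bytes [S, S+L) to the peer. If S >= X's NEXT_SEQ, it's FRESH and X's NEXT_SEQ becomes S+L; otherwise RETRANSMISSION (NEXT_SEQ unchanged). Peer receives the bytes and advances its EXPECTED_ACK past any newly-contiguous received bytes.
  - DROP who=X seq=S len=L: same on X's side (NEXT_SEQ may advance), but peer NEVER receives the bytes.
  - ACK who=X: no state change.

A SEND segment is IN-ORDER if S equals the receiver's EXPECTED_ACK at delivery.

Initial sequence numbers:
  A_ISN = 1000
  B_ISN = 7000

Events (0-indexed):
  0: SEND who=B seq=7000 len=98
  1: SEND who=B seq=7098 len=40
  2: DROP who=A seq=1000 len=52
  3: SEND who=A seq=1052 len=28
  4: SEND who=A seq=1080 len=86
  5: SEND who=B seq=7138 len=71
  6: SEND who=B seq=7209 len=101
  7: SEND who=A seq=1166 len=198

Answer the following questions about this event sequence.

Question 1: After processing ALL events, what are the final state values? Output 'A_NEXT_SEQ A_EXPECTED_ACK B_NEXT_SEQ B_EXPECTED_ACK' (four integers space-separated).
After event 0: A_seq=1000 A_ack=7098 B_seq=7098 B_ack=1000
After event 1: A_seq=1000 A_ack=7138 B_seq=7138 B_ack=1000
After event 2: A_seq=1052 A_ack=7138 B_seq=7138 B_ack=1000
After event 3: A_seq=1080 A_ack=7138 B_seq=7138 B_ack=1000
After event 4: A_seq=1166 A_ack=7138 B_seq=7138 B_ack=1000
After event 5: A_seq=1166 A_ack=7209 B_seq=7209 B_ack=1000
After event 6: A_seq=1166 A_ack=7310 B_seq=7310 B_ack=1000
After event 7: A_seq=1364 A_ack=7310 B_seq=7310 B_ack=1000

Answer: 1364 7310 7310 1000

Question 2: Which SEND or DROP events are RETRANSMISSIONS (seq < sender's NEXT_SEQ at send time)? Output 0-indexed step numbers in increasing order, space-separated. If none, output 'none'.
Step 0: SEND seq=7000 -> fresh
Step 1: SEND seq=7098 -> fresh
Step 2: DROP seq=1000 -> fresh
Step 3: SEND seq=1052 -> fresh
Step 4: SEND seq=1080 -> fresh
Step 5: SEND seq=7138 -> fresh
Step 6: SEND seq=7209 -> fresh
Step 7: SEND seq=1166 -> fresh

Answer: none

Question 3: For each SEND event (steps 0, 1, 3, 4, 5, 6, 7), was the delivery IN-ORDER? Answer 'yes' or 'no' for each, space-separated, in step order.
Step 0: SEND seq=7000 -> in-order
Step 1: SEND seq=7098 -> in-order
Step 3: SEND seq=1052 -> out-of-order
Step 4: SEND seq=1080 -> out-of-order
Step 5: SEND seq=7138 -> in-order
Step 6: SEND seq=7209 -> in-order
Step 7: SEND seq=1166 -> out-of-order

Answer: yes yes no no yes yes no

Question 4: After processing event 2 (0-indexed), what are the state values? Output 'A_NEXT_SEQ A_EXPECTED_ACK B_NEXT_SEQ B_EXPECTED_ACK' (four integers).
After event 0: A_seq=1000 A_ack=7098 B_seq=7098 B_ack=1000
After event 1: A_seq=1000 A_ack=7138 B_seq=7138 B_ack=1000
After event 2: A_seq=1052 A_ack=7138 B_seq=7138 B_ack=1000

1052 7138 7138 1000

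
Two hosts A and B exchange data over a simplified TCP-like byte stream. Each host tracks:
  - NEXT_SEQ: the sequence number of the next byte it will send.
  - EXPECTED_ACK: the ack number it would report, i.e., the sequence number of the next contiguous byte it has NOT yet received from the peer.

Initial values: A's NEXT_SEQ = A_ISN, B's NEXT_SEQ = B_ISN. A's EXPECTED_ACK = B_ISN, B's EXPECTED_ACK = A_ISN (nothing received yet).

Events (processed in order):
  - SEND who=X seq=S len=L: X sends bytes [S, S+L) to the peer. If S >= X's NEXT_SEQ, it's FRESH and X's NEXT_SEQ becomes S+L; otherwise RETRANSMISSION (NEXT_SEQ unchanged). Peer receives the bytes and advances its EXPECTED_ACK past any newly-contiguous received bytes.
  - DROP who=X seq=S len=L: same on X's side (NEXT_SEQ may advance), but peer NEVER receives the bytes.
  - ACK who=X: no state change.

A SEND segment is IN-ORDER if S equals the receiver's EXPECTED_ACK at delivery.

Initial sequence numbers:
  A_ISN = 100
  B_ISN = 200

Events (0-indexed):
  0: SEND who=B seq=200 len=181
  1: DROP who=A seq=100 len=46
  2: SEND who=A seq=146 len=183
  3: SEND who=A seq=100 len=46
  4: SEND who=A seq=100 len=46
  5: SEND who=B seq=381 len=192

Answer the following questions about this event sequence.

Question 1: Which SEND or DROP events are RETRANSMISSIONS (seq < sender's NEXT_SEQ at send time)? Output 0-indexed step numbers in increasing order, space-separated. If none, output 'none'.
Step 0: SEND seq=200 -> fresh
Step 1: DROP seq=100 -> fresh
Step 2: SEND seq=146 -> fresh
Step 3: SEND seq=100 -> retransmit
Step 4: SEND seq=100 -> retransmit
Step 5: SEND seq=381 -> fresh

Answer: 3 4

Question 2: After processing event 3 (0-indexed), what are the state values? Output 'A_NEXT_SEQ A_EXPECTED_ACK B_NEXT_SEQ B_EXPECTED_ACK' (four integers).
After event 0: A_seq=100 A_ack=381 B_seq=381 B_ack=100
After event 1: A_seq=146 A_ack=381 B_seq=381 B_ack=100
After event 2: A_seq=329 A_ack=381 B_seq=381 B_ack=100
After event 3: A_seq=329 A_ack=381 B_seq=381 B_ack=329

329 381 381 329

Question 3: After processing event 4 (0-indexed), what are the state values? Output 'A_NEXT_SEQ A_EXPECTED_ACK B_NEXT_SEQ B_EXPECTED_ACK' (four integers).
After event 0: A_seq=100 A_ack=381 B_seq=381 B_ack=100
After event 1: A_seq=146 A_ack=381 B_seq=381 B_ack=100
After event 2: A_seq=329 A_ack=381 B_seq=381 B_ack=100
After event 3: A_seq=329 A_ack=381 B_seq=381 B_ack=329
After event 4: A_seq=329 A_ack=381 B_seq=381 B_ack=329

329 381 381 329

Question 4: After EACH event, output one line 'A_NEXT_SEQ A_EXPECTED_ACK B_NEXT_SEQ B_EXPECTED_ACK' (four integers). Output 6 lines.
100 381 381 100
146 381 381 100
329 381 381 100
329 381 381 329
329 381 381 329
329 573 573 329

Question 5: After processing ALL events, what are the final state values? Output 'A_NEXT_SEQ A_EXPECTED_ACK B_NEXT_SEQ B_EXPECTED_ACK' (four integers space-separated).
Answer: 329 573 573 329

Derivation:
After event 0: A_seq=100 A_ack=381 B_seq=381 B_ack=100
After event 1: A_seq=146 A_ack=381 B_seq=381 B_ack=100
After event 2: A_seq=329 A_ack=381 B_seq=381 B_ack=100
After event 3: A_seq=329 A_ack=381 B_seq=381 B_ack=329
After event 4: A_seq=329 A_ack=381 B_seq=381 B_ack=329
After event 5: A_seq=329 A_ack=573 B_seq=573 B_ack=329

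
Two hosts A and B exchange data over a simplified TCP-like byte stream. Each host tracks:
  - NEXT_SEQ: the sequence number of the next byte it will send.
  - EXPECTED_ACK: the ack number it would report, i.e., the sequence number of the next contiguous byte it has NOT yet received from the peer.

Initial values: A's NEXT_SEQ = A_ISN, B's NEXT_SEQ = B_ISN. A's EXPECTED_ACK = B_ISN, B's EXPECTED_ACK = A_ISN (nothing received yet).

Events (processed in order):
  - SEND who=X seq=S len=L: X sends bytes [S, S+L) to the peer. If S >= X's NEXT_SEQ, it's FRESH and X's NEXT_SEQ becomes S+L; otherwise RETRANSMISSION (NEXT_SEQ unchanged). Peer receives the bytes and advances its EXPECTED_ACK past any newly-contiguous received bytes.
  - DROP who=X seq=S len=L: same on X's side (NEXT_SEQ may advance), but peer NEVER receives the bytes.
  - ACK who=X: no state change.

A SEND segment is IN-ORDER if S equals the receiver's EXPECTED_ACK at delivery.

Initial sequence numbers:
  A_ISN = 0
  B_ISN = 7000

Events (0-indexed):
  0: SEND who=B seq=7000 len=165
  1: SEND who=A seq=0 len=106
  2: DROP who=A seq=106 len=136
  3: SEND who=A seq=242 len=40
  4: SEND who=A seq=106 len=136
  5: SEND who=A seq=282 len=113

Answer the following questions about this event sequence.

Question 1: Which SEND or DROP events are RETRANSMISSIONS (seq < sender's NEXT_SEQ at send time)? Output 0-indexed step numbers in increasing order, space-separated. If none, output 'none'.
Step 0: SEND seq=7000 -> fresh
Step 1: SEND seq=0 -> fresh
Step 2: DROP seq=106 -> fresh
Step 3: SEND seq=242 -> fresh
Step 4: SEND seq=106 -> retransmit
Step 5: SEND seq=282 -> fresh

Answer: 4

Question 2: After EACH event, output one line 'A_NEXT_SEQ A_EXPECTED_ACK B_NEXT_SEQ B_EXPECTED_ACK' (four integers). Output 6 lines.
0 7165 7165 0
106 7165 7165 106
242 7165 7165 106
282 7165 7165 106
282 7165 7165 282
395 7165 7165 395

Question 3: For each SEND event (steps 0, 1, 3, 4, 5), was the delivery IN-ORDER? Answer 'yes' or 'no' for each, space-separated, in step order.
Step 0: SEND seq=7000 -> in-order
Step 1: SEND seq=0 -> in-order
Step 3: SEND seq=242 -> out-of-order
Step 4: SEND seq=106 -> in-order
Step 5: SEND seq=282 -> in-order

Answer: yes yes no yes yes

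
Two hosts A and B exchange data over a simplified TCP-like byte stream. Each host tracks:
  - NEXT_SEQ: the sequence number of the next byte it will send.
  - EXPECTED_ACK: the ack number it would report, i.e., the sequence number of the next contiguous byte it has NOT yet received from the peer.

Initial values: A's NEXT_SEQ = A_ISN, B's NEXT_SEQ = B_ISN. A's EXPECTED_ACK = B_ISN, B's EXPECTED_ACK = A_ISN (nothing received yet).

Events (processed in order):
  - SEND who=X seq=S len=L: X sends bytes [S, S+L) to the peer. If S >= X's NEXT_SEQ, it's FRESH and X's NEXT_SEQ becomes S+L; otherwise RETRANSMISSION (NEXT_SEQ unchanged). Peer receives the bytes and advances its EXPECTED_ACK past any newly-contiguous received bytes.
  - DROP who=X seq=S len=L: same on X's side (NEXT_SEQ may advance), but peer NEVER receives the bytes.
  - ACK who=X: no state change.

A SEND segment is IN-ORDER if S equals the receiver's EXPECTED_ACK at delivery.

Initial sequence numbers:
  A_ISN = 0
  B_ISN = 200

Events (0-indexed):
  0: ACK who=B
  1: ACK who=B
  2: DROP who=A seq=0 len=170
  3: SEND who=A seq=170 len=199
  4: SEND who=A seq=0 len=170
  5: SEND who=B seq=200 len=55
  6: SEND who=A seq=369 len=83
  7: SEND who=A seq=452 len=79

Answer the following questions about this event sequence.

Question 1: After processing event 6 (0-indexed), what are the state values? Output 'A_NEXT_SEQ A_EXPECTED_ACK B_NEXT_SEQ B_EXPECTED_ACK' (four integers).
After event 0: A_seq=0 A_ack=200 B_seq=200 B_ack=0
After event 1: A_seq=0 A_ack=200 B_seq=200 B_ack=0
After event 2: A_seq=170 A_ack=200 B_seq=200 B_ack=0
After event 3: A_seq=369 A_ack=200 B_seq=200 B_ack=0
After event 4: A_seq=369 A_ack=200 B_seq=200 B_ack=369
After event 5: A_seq=369 A_ack=255 B_seq=255 B_ack=369
After event 6: A_seq=452 A_ack=255 B_seq=255 B_ack=452

452 255 255 452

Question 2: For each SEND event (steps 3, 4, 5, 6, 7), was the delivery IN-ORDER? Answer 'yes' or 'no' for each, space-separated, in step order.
Step 3: SEND seq=170 -> out-of-order
Step 4: SEND seq=0 -> in-order
Step 5: SEND seq=200 -> in-order
Step 6: SEND seq=369 -> in-order
Step 7: SEND seq=452 -> in-order

Answer: no yes yes yes yes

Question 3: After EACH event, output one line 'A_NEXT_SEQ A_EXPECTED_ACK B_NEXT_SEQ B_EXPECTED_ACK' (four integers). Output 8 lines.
0 200 200 0
0 200 200 0
170 200 200 0
369 200 200 0
369 200 200 369
369 255 255 369
452 255 255 452
531 255 255 531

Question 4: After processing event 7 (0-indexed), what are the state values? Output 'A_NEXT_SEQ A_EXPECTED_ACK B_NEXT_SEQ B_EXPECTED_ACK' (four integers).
After event 0: A_seq=0 A_ack=200 B_seq=200 B_ack=0
After event 1: A_seq=0 A_ack=200 B_seq=200 B_ack=0
After event 2: A_seq=170 A_ack=200 B_seq=200 B_ack=0
After event 3: A_seq=369 A_ack=200 B_seq=200 B_ack=0
After event 4: A_seq=369 A_ack=200 B_seq=200 B_ack=369
After event 5: A_seq=369 A_ack=255 B_seq=255 B_ack=369
After event 6: A_seq=452 A_ack=255 B_seq=255 B_ack=452
After event 7: A_seq=531 A_ack=255 B_seq=255 B_ack=531

531 255 255 531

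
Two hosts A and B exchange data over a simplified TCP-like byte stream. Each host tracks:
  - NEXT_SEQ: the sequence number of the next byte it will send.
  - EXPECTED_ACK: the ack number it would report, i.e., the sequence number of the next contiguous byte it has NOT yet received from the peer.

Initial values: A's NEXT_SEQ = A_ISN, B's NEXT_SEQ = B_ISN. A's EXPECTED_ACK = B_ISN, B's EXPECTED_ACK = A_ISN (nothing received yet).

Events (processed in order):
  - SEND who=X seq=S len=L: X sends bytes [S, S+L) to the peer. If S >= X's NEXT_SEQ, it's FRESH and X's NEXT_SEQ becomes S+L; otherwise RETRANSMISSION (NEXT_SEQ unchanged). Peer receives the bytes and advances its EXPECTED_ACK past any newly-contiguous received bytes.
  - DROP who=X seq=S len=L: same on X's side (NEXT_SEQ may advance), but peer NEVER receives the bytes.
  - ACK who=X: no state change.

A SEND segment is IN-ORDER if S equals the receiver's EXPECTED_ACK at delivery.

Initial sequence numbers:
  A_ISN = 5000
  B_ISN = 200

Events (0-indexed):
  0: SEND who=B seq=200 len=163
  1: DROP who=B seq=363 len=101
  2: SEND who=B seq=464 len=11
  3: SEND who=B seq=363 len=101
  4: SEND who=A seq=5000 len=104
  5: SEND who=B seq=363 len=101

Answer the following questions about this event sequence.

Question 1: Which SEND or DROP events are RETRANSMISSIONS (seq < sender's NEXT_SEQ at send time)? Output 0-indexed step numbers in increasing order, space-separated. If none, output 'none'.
Answer: 3 5

Derivation:
Step 0: SEND seq=200 -> fresh
Step 1: DROP seq=363 -> fresh
Step 2: SEND seq=464 -> fresh
Step 3: SEND seq=363 -> retransmit
Step 4: SEND seq=5000 -> fresh
Step 5: SEND seq=363 -> retransmit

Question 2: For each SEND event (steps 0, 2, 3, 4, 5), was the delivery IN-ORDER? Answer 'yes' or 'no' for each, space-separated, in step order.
Answer: yes no yes yes no

Derivation:
Step 0: SEND seq=200 -> in-order
Step 2: SEND seq=464 -> out-of-order
Step 3: SEND seq=363 -> in-order
Step 4: SEND seq=5000 -> in-order
Step 5: SEND seq=363 -> out-of-order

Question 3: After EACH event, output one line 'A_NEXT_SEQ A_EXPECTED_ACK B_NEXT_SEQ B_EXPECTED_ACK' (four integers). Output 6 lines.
5000 363 363 5000
5000 363 464 5000
5000 363 475 5000
5000 475 475 5000
5104 475 475 5104
5104 475 475 5104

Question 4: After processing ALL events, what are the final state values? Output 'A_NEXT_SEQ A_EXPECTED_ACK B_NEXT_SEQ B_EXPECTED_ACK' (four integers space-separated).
Answer: 5104 475 475 5104

Derivation:
After event 0: A_seq=5000 A_ack=363 B_seq=363 B_ack=5000
After event 1: A_seq=5000 A_ack=363 B_seq=464 B_ack=5000
After event 2: A_seq=5000 A_ack=363 B_seq=475 B_ack=5000
After event 3: A_seq=5000 A_ack=475 B_seq=475 B_ack=5000
After event 4: A_seq=5104 A_ack=475 B_seq=475 B_ack=5104
After event 5: A_seq=5104 A_ack=475 B_seq=475 B_ack=5104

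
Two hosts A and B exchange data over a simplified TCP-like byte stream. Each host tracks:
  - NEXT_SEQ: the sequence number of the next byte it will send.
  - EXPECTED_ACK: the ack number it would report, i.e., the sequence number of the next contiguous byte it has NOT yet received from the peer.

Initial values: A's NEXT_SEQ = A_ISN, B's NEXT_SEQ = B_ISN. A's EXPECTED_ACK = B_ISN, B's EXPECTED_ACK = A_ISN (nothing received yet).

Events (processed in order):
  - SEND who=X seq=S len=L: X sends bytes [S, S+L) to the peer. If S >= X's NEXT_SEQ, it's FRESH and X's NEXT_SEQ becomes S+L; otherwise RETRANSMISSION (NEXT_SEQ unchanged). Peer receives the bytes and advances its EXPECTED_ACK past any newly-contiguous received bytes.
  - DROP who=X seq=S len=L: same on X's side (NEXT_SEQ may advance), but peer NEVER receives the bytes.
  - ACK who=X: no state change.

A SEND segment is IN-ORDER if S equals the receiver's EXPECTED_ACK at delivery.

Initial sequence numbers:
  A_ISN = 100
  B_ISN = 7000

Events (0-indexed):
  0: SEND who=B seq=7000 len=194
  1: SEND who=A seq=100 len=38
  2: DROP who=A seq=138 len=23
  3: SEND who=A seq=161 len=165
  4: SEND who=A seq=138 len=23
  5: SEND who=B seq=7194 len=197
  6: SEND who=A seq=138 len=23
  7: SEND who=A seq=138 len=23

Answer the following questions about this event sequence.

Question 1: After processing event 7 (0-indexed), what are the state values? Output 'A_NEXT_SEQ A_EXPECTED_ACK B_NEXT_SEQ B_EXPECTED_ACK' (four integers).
After event 0: A_seq=100 A_ack=7194 B_seq=7194 B_ack=100
After event 1: A_seq=138 A_ack=7194 B_seq=7194 B_ack=138
After event 2: A_seq=161 A_ack=7194 B_seq=7194 B_ack=138
After event 3: A_seq=326 A_ack=7194 B_seq=7194 B_ack=138
After event 4: A_seq=326 A_ack=7194 B_seq=7194 B_ack=326
After event 5: A_seq=326 A_ack=7391 B_seq=7391 B_ack=326
After event 6: A_seq=326 A_ack=7391 B_seq=7391 B_ack=326
After event 7: A_seq=326 A_ack=7391 B_seq=7391 B_ack=326

326 7391 7391 326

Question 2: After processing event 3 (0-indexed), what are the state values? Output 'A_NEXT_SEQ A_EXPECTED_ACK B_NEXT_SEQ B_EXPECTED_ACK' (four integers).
After event 0: A_seq=100 A_ack=7194 B_seq=7194 B_ack=100
After event 1: A_seq=138 A_ack=7194 B_seq=7194 B_ack=138
After event 2: A_seq=161 A_ack=7194 B_seq=7194 B_ack=138
After event 3: A_seq=326 A_ack=7194 B_seq=7194 B_ack=138

326 7194 7194 138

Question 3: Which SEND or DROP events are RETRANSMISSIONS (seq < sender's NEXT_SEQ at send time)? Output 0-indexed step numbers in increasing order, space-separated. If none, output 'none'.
Step 0: SEND seq=7000 -> fresh
Step 1: SEND seq=100 -> fresh
Step 2: DROP seq=138 -> fresh
Step 3: SEND seq=161 -> fresh
Step 4: SEND seq=138 -> retransmit
Step 5: SEND seq=7194 -> fresh
Step 6: SEND seq=138 -> retransmit
Step 7: SEND seq=138 -> retransmit

Answer: 4 6 7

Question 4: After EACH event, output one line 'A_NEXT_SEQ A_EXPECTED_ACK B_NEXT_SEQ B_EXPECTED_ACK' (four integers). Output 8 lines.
100 7194 7194 100
138 7194 7194 138
161 7194 7194 138
326 7194 7194 138
326 7194 7194 326
326 7391 7391 326
326 7391 7391 326
326 7391 7391 326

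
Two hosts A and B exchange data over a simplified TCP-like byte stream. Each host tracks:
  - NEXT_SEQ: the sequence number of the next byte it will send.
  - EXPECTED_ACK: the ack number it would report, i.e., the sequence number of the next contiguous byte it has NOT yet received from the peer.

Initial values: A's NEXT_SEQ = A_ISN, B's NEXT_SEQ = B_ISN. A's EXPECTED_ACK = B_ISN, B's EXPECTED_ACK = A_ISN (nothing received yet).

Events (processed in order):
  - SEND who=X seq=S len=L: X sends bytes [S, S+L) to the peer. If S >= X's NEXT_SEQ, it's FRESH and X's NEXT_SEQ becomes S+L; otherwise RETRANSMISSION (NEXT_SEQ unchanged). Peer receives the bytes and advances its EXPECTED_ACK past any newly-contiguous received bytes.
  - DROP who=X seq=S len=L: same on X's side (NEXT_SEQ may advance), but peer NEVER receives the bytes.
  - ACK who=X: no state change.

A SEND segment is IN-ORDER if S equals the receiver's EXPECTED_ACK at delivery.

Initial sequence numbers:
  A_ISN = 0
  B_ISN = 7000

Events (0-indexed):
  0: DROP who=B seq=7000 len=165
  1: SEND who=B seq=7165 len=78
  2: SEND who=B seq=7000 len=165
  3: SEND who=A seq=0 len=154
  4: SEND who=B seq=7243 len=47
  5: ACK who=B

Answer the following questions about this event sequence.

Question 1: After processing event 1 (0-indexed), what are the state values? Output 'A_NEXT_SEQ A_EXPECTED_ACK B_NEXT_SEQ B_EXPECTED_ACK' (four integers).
After event 0: A_seq=0 A_ack=7000 B_seq=7165 B_ack=0
After event 1: A_seq=0 A_ack=7000 B_seq=7243 B_ack=0

0 7000 7243 0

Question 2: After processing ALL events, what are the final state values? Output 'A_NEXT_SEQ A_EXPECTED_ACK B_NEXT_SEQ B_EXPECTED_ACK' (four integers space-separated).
Answer: 154 7290 7290 154

Derivation:
After event 0: A_seq=0 A_ack=7000 B_seq=7165 B_ack=0
After event 1: A_seq=0 A_ack=7000 B_seq=7243 B_ack=0
After event 2: A_seq=0 A_ack=7243 B_seq=7243 B_ack=0
After event 3: A_seq=154 A_ack=7243 B_seq=7243 B_ack=154
After event 4: A_seq=154 A_ack=7290 B_seq=7290 B_ack=154
After event 5: A_seq=154 A_ack=7290 B_seq=7290 B_ack=154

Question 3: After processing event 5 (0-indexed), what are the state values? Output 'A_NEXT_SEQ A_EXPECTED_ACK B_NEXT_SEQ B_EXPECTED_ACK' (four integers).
After event 0: A_seq=0 A_ack=7000 B_seq=7165 B_ack=0
After event 1: A_seq=0 A_ack=7000 B_seq=7243 B_ack=0
After event 2: A_seq=0 A_ack=7243 B_seq=7243 B_ack=0
After event 3: A_seq=154 A_ack=7243 B_seq=7243 B_ack=154
After event 4: A_seq=154 A_ack=7290 B_seq=7290 B_ack=154
After event 5: A_seq=154 A_ack=7290 B_seq=7290 B_ack=154

154 7290 7290 154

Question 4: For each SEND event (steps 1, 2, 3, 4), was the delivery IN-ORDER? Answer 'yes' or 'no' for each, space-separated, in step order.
Answer: no yes yes yes

Derivation:
Step 1: SEND seq=7165 -> out-of-order
Step 2: SEND seq=7000 -> in-order
Step 3: SEND seq=0 -> in-order
Step 4: SEND seq=7243 -> in-order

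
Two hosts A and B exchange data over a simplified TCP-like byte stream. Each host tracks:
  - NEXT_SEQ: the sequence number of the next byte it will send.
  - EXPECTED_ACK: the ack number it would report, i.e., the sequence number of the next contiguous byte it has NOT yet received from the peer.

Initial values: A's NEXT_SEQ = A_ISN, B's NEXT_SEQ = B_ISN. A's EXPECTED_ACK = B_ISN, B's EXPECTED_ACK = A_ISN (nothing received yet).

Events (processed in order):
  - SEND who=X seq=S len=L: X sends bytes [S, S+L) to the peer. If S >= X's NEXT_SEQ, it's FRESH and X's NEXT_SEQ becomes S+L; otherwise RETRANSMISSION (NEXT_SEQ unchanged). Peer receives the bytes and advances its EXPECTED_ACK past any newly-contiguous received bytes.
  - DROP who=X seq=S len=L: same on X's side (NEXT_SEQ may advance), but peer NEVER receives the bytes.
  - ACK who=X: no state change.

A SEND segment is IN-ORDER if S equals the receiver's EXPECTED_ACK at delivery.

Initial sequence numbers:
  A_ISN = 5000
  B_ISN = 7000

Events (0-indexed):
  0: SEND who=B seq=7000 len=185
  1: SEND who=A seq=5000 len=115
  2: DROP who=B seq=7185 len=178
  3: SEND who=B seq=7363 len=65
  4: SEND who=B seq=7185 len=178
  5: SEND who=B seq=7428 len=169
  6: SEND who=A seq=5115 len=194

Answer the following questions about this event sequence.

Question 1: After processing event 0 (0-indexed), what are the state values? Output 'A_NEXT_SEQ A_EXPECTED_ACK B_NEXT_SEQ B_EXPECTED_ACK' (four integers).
After event 0: A_seq=5000 A_ack=7185 B_seq=7185 B_ack=5000

5000 7185 7185 5000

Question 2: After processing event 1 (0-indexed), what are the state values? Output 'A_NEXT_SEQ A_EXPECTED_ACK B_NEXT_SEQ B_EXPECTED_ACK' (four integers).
After event 0: A_seq=5000 A_ack=7185 B_seq=7185 B_ack=5000
After event 1: A_seq=5115 A_ack=7185 B_seq=7185 B_ack=5115

5115 7185 7185 5115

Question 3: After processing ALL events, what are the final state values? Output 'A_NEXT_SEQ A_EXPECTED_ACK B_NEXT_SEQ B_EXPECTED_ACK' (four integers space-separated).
After event 0: A_seq=5000 A_ack=7185 B_seq=7185 B_ack=5000
After event 1: A_seq=5115 A_ack=7185 B_seq=7185 B_ack=5115
After event 2: A_seq=5115 A_ack=7185 B_seq=7363 B_ack=5115
After event 3: A_seq=5115 A_ack=7185 B_seq=7428 B_ack=5115
After event 4: A_seq=5115 A_ack=7428 B_seq=7428 B_ack=5115
After event 5: A_seq=5115 A_ack=7597 B_seq=7597 B_ack=5115
After event 6: A_seq=5309 A_ack=7597 B_seq=7597 B_ack=5309

Answer: 5309 7597 7597 5309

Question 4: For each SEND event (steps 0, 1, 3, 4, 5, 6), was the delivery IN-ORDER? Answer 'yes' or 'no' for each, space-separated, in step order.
Step 0: SEND seq=7000 -> in-order
Step 1: SEND seq=5000 -> in-order
Step 3: SEND seq=7363 -> out-of-order
Step 4: SEND seq=7185 -> in-order
Step 5: SEND seq=7428 -> in-order
Step 6: SEND seq=5115 -> in-order

Answer: yes yes no yes yes yes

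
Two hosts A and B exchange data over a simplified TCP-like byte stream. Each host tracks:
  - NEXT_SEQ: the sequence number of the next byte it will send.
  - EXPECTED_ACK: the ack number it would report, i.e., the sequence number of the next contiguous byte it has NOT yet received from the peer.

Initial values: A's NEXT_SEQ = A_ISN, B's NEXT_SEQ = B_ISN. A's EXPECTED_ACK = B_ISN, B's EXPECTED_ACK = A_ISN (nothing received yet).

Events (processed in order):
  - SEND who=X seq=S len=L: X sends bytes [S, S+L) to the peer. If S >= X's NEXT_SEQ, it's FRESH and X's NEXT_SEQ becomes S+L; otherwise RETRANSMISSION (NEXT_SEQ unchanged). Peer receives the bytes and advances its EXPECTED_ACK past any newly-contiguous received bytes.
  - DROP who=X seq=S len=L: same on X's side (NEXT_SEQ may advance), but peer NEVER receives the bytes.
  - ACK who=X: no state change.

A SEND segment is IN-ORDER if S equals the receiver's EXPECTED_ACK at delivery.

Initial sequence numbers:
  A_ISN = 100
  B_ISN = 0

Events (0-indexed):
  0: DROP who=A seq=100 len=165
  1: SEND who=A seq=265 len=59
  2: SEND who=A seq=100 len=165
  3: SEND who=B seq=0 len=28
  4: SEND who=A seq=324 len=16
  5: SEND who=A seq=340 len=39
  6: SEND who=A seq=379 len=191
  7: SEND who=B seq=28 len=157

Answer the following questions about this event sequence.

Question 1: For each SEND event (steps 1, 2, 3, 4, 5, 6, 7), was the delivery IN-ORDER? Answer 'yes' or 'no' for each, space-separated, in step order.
Answer: no yes yes yes yes yes yes

Derivation:
Step 1: SEND seq=265 -> out-of-order
Step 2: SEND seq=100 -> in-order
Step 3: SEND seq=0 -> in-order
Step 4: SEND seq=324 -> in-order
Step 5: SEND seq=340 -> in-order
Step 6: SEND seq=379 -> in-order
Step 7: SEND seq=28 -> in-order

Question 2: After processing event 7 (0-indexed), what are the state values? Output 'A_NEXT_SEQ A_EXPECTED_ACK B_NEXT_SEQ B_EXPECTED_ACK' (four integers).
After event 0: A_seq=265 A_ack=0 B_seq=0 B_ack=100
After event 1: A_seq=324 A_ack=0 B_seq=0 B_ack=100
After event 2: A_seq=324 A_ack=0 B_seq=0 B_ack=324
After event 3: A_seq=324 A_ack=28 B_seq=28 B_ack=324
After event 4: A_seq=340 A_ack=28 B_seq=28 B_ack=340
After event 5: A_seq=379 A_ack=28 B_seq=28 B_ack=379
After event 6: A_seq=570 A_ack=28 B_seq=28 B_ack=570
After event 7: A_seq=570 A_ack=185 B_seq=185 B_ack=570

570 185 185 570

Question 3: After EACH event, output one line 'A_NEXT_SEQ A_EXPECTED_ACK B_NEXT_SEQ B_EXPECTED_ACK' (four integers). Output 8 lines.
265 0 0 100
324 0 0 100
324 0 0 324
324 28 28 324
340 28 28 340
379 28 28 379
570 28 28 570
570 185 185 570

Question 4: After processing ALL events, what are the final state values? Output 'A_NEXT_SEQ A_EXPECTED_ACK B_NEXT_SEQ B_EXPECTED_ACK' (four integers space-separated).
After event 0: A_seq=265 A_ack=0 B_seq=0 B_ack=100
After event 1: A_seq=324 A_ack=0 B_seq=0 B_ack=100
After event 2: A_seq=324 A_ack=0 B_seq=0 B_ack=324
After event 3: A_seq=324 A_ack=28 B_seq=28 B_ack=324
After event 4: A_seq=340 A_ack=28 B_seq=28 B_ack=340
After event 5: A_seq=379 A_ack=28 B_seq=28 B_ack=379
After event 6: A_seq=570 A_ack=28 B_seq=28 B_ack=570
After event 7: A_seq=570 A_ack=185 B_seq=185 B_ack=570

Answer: 570 185 185 570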